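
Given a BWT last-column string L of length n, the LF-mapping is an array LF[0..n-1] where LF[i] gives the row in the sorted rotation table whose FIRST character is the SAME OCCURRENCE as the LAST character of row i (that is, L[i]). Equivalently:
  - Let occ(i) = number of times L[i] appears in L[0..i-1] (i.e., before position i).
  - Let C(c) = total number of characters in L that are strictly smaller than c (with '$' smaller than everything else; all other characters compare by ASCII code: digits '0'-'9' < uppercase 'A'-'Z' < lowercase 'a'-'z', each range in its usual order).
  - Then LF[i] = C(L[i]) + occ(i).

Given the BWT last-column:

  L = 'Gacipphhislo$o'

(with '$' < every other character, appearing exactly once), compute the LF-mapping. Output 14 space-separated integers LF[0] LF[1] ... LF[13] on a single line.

Answer: 1 2 3 6 11 12 4 5 7 13 8 9 0 10

Derivation:
Char counts: '$':1, 'G':1, 'a':1, 'c':1, 'h':2, 'i':2, 'l':1, 'o':2, 'p':2, 's':1
C (first-col start): C('$')=0, C('G')=1, C('a')=2, C('c')=3, C('h')=4, C('i')=6, C('l')=8, C('o')=9, C('p')=11, C('s')=13
L[0]='G': occ=0, LF[0]=C('G')+0=1+0=1
L[1]='a': occ=0, LF[1]=C('a')+0=2+0=2
L[2]='c': occ=0, LF[2]=C('c')+0=3+0=3
L[3]='i': occ=0, LF[3]=C('i')+0=6+0=6
L[4]='p': occ=0, LF[4]=C('p')+0=11+0=11
L[5]='p': occ=1, LF[5]=C('p')+1=11+1=12
L[6]='h': occ=0, LF[6]=C('h')+0=4+0=4
L[7]='h': occ=1, LF[7]=C('h')+1=4+1=5
L[8]='i': occ=1, LF[8]=C('i')+1=6+1=7
L[9]='s': occ=0, LF[9]=C('s')+0=13+0=13
L[10]='l': occ=0, LF[10]=C('l')+0=8+0=8
L[11]='o': occ=0, LF[11]=C('o')+0=9+0=9
L[12]='$': occ=0, LF[12]=C('$')+0=0+0=0
L[13]='o': occ=1, LF[13]=C('o')+1=9+1=10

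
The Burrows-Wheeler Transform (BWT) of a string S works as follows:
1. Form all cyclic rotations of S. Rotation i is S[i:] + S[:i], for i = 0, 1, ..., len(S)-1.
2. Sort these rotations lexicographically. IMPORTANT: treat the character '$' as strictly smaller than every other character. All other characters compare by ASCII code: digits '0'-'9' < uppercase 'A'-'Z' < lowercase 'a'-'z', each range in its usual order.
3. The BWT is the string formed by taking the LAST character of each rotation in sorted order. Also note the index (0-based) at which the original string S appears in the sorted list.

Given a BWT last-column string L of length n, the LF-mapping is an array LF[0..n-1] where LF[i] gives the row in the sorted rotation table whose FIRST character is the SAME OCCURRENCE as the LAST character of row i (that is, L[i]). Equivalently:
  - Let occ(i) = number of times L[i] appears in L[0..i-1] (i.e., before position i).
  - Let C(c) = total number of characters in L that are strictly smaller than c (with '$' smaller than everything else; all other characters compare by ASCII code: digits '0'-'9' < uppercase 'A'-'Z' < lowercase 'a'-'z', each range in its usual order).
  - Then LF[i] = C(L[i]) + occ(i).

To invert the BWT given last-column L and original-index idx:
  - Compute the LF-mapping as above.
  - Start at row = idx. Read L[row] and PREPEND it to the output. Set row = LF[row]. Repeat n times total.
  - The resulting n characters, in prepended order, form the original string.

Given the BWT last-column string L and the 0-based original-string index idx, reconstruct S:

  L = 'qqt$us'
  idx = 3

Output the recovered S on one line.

LF mapping: 1 2 4 0 5 3
Walk LF starting at row 3, prepending L[row]:
  step 1: row=3, L[3]='$', prepend. Next row=LF[3]=0
  step 2: row=0, L[0]='q', prepend. Next row=LF[0]=1
  step 3: row=1, L[1]='q', prepend. Next row=LF[1]=2
  step 4: row=2, L[2]='t', prepend. Next row=LF[2]=4
  step 5: row=4, L[4]='u', prepend. Next row=LF[4]=5
  step 6: row=5, L[5]='s', prepend. Next row=LF[5]=3
Reversed output: sutqq$

Answer: sutqq$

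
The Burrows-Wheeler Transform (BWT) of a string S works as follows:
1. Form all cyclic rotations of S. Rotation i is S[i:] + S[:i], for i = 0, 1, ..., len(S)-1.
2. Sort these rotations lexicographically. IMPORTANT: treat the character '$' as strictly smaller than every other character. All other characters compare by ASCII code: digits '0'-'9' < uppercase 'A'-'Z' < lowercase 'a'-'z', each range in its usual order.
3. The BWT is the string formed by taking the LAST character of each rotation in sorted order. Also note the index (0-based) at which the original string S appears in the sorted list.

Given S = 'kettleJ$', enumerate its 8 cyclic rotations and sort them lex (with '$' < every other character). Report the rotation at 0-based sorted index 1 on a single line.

Answer: J$kettle

Derivation:
All 8 rotations (rotation i = S[i:]+S[:i]):
  rot[0] = kettleJ$
  rot[1] = ettleJ$k
  rot[2] = ttleJ$ke
  rot[3] = tleJ$ket
  rot[4] = leJ$kett
  rot[5] = eJ$kettl
  rot[6] = J$kettle
  rot[7] = $kettleJ
Sorted (with $ < everything):
  sorted[0] = $kettleJ
  sorted[1] = J$kettle
  sorted[2] = eJ$kettl
  sorted[3] = ettleJ$k
  sorted[4] = kettleJ$
  sorted[5] = leJ$kett
  sorted[6] = tleJ$ket
  sorted[7] = ttleJ$ke
sorted[1] = J$kettle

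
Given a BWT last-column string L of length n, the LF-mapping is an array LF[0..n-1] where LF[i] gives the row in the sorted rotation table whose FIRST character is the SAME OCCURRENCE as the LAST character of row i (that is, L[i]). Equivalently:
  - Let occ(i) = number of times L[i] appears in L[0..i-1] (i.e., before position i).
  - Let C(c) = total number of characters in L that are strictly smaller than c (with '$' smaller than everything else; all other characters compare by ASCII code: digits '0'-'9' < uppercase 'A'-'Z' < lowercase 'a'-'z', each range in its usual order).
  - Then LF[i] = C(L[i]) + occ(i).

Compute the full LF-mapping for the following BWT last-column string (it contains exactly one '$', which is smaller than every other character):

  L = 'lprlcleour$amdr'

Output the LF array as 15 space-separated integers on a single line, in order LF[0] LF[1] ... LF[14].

Char counts: '$':1, 'a':1, 'c':1, 'd':1, 'e':1, 'l':3, 'm':1, 'o':1, 'p':1, 'r':3, 'u':1
C (first-col start): C('$')=0, C('a')=1, C('c')=2, C('d')=3, C('e')=4, C('l')=5, C('m')=8, C('o')=9, C('p')=10, C('r')=11, C('u')=14
L[0]='l': occ=0, LF[0]=C('l')+0=5+0=5
L[1]='p': occ=0, LF[1]=C('p')+0=10+0=10
L[2]='r': occ=0, LF[2]=C('r')+0=11+0=11
L[3]='l': occ=1, LF[3]=C('l')+1=5+1=6
L[4]='c': occ=0, LF[4]=C('c')+0=2+0=2
L[5]='l': occ=2, LF[5]=C('l')+2=5+2=7
L[6]='e': occ=0, LF[6]=C('e')+0=4+0=4
L[7]='o': occ=0, LF[7]=C('o')+0=9+0=9
L[8]='u': occ=0, LF[8]=C('u')+0=14+0=14
L[9]='r': occ=1, LF[9]=C('r')+1=11+1=12
L[10]='$': occ=0, LF[10]=C('$')+0=0+0=0
L[11]='a': occ=0, LF[11]=C('a')+0=1+0=1
L[12]='m': occ=0, LF[12]=C('m')+0=8+0=8
L[13]='d': occ=0, LF[13]=C('d')+0=3+0=3
L[14]='r': occ=2, LF[14]=C('r')+2=11+2=13

Answer: 5 10 11 6 2 7 4 9 14 12 0 1 8 3 13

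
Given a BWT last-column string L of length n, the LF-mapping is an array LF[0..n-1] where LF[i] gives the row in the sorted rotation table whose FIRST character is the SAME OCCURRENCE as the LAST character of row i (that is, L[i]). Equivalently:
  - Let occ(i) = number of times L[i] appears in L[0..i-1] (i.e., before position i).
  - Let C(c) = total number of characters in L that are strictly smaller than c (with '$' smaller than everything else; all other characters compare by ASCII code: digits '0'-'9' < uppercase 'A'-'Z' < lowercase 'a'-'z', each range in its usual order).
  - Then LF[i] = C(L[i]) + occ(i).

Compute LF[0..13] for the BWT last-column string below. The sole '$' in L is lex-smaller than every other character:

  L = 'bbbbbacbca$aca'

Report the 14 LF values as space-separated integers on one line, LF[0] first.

Char counts: '$':1, 'a':4, 'b':6, 'c':3
C (first-col start): C('$')=0, C('a')=1, C('b')=5, C('c')=11
L[0]='b': occ=0, LF[0]=C('b')+0=5+0=5
L[1]='b': occ=1, LF[1]=C('b')+1=5+1=6
L[2]='b': occ=2, LF[2]=C('b')+2=5+2=7
L[3]='b': occ=3, LF[3]=C('b')+3=5+3=8
L[4]='b': occ=4, LF[4]=C('b')+4=5+4=9
L[5]='a': occ=0, LF[5]=C('a')+0=1+0=1
L[6]='c': occ=0, LF[6]=C('c')+0=11+0=11
L[7]='b': occ=5, LF[7]=C('b')+5=5+5=10
L[8]='c': occ=1, LF[8]=C('c')+1=11+1=12
L[9]='a': occ=1, LF[9]=C('a')+1=1+1=2
L[10]='$': occ=0, LF[10]=C('$')+0=0+0=0
L[11]='a': occ=2, LF[11]=C('a')+2=1+2=3
L[12]='c': occ=2, LF[12]=C('c')+2=11+2=13
L[13]='a': occ=3, LF[13]=C('a')+3=1+3=4

Answer: 5 6 7 8 9 1 11 10 12 2 0 3 13 4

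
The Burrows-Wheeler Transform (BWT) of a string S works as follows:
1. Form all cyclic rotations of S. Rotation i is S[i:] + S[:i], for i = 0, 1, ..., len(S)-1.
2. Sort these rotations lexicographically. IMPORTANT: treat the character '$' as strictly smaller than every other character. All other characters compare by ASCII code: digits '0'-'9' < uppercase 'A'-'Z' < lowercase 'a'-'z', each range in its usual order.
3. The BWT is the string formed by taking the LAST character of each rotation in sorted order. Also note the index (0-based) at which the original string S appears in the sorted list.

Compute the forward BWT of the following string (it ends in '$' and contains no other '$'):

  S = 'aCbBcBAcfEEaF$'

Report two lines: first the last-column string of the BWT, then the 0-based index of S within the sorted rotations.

All 14 rotations (rotation i = S[i:]+S[:i]):
  rot[0] = aCbBcBAcfEEaF$
  rot[1] = CbBcBAcfEEaF$a
  rot[2] = bBcBAcfEEaF$aC
  rot[3] = BcBAcfEEaF$aCb
  rot[4] = cBAcfEEaF$aCbB
  rot[5] = BAcfEEaF$aCbBc
  rot[6] = AcfEEaF$aCbBcB
  rot[7] = cfEEaF$aCbBcBA
  rot[8] = fEEaF$aCbBcBAc
  rot[9] = EEaF$aCbBcBAcf
  rot[10] = EaF$aCbBcBAcfE
  rot[11] = aF$aCbBcBAcfEE
  rot[12] = F$aCbBcBAcfEEa
  rot[13] = $aCbBcBAcfEEaF
Sorted (with $ < everything):
  sorted[0] = $aCbBcBAcfEEaF  (last char: 'F')
  sorted[1] = AcfEEaF$aCbBcB  (last char: 'B')
  sorted[2] = BAcfEEaF$aCbBc  (last char: 'c')
  sorted[3] = BcBAcfEEaF$aCb  (last char: 'b')
  sorted[4] = CbBcBAcfEEaF$a  (last char: 'a')
  sorted[5] = EEaF$aCbBcBAcf  (last char: 'f')
  sorted[6] = EaF$aCbBcBAcfE  (last char: 'E')
  sorted[7] = F$aCbBcBAcfEEa  (last char: 'a')
  sorted[8] = aCbBcBAcfEEaF$  (last char: '$')
  sorted[9] = aF$aCbBcBAcfEE  (last char: 'E')
  sorted[10] = bBcBAcfEEaF$aC  (last char: 'C')
  sorted[11] = cBAcfEEaF$aCbB  (last char: 'B')
  sorted[12] = cfEEaF$aCbBcBA  (last char: 'A')
  sorted[13] = fEEaF$aCbBcBAc  (last char: 'c')
Last column: FBcbafEa$ECBAc
Original string S is at sorted index 8

Answer: FBcbafEa$ECBAc
8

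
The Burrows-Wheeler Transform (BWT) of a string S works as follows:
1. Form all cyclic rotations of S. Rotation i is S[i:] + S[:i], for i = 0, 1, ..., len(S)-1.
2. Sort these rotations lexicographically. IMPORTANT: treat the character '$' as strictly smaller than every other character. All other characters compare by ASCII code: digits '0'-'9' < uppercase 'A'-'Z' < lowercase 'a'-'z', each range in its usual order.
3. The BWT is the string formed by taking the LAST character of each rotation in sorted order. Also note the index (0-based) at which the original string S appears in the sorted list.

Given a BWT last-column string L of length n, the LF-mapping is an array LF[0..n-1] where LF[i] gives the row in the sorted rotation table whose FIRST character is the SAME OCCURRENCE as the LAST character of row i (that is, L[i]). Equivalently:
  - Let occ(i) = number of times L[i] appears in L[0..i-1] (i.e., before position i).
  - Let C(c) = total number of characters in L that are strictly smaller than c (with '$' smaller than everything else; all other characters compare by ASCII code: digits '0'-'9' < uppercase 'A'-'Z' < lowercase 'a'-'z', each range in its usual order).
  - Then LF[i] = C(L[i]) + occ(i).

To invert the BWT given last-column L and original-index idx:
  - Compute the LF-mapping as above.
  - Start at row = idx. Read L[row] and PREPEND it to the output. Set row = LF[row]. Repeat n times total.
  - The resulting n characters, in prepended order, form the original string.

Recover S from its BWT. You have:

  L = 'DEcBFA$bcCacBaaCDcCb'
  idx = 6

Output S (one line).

Answer: CcaFCEACbccDcBBaabD$

Derivation:
LF mapping: 7 9 16 2 10 1 0 14 17 4 11 18 3 12 13 5 8 19 6 15
Walk LF starting at row 6, prepending L[row]:
  step 1: row=6, L[6]='$', prepend. Next row=LF[6]=0
  step 2: row=0, L[0]='D', prepend. Next row=LF[0]=7
  step 3: row=7, L[7]='b', prepend. Next row=LF[7]=14
  step 4: row=14, L[14]='a', prepend. Next row=LF[14]=13
  step 5: row=13, L[13]='a', prepend. Next row=LF[13]=12
  step 6: row=12, L[12]='B', prepend. Next row=LF[12]=3
  step 7: row=3, L[3]='B', prepend. Next row=LF[3]=2
  step 8: row=2, L[2]='c', prepend. Next row=LF[2]=16
  step 9: row=16, L[16]='D', prepend. Next row=LF[16]=8
  step 10: row=8, L[8]='c', prepend. Next row=LF[8]=17
  step 11: row=17, L[17]='c', prepend. Next row=LF[17]=19
  step 12: row=19, L[19]='b', prepend. Next row=LF[19]=15
  step 13: row=15, L[15]='C', prepend. Next row=LF[15]=5
  step 14: row=5, L[5]='A', prepend. Next row=LF[5]=1
  step 15: row=1, L[1]='E', prepend. Next row=LF[1]=9
  step 16: row=9, L[9]='C', prepend. Next row=LF[9]=4
  step 17: row=4, L[4]='F', prepend. Next row=LF[4]=10
  step 18: row=10, L[10]='a', prepend. Next row=LF[10]=11
  step 19: row=11, L[11]='c', prepend. Next row=LF[11]=18
  step 20: row=18, L[18]='C', prepend. Next row=LF[18]=6
Reversed output: CcaFCEACbccDcBBaabD$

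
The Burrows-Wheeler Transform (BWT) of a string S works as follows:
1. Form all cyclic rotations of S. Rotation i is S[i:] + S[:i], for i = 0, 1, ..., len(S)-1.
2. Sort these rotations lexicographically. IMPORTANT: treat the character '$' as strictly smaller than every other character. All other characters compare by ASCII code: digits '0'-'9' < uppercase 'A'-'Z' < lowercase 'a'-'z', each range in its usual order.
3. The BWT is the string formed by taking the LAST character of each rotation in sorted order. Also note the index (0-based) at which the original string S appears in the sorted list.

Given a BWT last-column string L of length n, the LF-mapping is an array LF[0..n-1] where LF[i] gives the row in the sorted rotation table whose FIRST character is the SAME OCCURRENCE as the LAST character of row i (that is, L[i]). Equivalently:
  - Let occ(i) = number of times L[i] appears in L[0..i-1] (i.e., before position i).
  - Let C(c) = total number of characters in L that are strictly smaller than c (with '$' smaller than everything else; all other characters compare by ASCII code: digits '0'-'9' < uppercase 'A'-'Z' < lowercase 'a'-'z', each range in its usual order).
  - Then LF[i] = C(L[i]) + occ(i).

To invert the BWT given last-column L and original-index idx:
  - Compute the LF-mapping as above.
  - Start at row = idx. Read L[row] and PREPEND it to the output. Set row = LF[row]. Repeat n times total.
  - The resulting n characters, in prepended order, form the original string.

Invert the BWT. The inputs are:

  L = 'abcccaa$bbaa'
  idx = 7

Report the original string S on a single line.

LF mapping: 1 6 9 10 11 2 3 0 7 8 4 5
Walk LF starting at row 7, prepending L[row]:
  step 1: row=7, L[7]='$', prepend. Next row=LF[7]=0
  step 2: row=0, L[0]='a', prepend. Next row=LF[0]=1
  step 3: row=1, L[1]='b', prepend. Next row=LF[1]=6
  step 4: row=6, L[6]='a', prepend. Next row=LF[6]=3
  step 5: row=3, L[3]='c', prepend. Next row=LF[3]=10
  step 6: row=10, L[10]='a', prepend. Next row=LF[10]=4
  step 7: row=4, L[4]='c', prepend. Next row=LF[4]=11
  step 8: row=11, L[11]='a', prepend. Next row=LF[11]=5
  step 9: row=5, L[5]='a', prepend. Next row=LF[5]=2
  step 10: row=2, L[2]='c', prepend. Next row=LF[2]=9
  step 11: row=9, L[9]='b', prepend. Next row=LF[9]=8
  step 12: row=8, L[8]='b', prepend. Next row=LF[8]=7
Reversed output: bbcaacacaba$

Answer: bbcaacacaba$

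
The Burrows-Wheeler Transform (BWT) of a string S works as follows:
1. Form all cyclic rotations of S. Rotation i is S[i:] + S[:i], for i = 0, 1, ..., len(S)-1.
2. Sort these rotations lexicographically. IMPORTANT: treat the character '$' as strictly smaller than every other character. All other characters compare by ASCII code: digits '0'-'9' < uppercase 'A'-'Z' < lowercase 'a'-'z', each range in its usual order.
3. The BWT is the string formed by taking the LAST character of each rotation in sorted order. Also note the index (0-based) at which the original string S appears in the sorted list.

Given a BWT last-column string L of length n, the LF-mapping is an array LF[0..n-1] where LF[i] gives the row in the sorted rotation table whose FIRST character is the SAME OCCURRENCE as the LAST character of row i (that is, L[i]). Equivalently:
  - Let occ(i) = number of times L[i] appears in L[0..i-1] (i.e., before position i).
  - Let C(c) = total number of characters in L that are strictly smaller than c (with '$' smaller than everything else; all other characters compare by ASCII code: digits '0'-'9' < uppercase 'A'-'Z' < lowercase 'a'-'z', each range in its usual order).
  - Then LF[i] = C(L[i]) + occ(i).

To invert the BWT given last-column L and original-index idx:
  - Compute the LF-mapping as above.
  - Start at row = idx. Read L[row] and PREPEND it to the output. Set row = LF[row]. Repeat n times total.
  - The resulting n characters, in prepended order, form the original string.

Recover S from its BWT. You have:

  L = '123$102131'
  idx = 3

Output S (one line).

LF mapping: 2 6 8 0 3 1 7 4 9 5
Walk LF starting at row 3, prepending L[row]:
  step 1: row=3, L[3]='$', prepend. Next row=LF[3]=0
  step 2: row=0, L[0]='1', prepend. Next row=LF[0]=2
  step 3: row=2, L[2]='3', prepend. Next row=LF[2]=8
  step 4: row=8, L[8]='3', prepend. Next row=LF[8]=9
  step 5: row=9, L[9]='1', prepend. Next row=LF[9]=5
  step 6: row=5, L[5]='0', prepend. Next row=LF[5]=1
  step 7: row=1, L[1]='2', prepend. Next row=LF[1]=6
  step 8: row=6, L[6]='2', prepend. Next row=LF[6]=7
  step 9: row=7, L[7]='1', prepend. Next row=LF[7]=4
  step 10: row=4, L[4]='1', prepend. Next row=LF[4]=3
Reversed output: 112201331$

Answer: 112201331$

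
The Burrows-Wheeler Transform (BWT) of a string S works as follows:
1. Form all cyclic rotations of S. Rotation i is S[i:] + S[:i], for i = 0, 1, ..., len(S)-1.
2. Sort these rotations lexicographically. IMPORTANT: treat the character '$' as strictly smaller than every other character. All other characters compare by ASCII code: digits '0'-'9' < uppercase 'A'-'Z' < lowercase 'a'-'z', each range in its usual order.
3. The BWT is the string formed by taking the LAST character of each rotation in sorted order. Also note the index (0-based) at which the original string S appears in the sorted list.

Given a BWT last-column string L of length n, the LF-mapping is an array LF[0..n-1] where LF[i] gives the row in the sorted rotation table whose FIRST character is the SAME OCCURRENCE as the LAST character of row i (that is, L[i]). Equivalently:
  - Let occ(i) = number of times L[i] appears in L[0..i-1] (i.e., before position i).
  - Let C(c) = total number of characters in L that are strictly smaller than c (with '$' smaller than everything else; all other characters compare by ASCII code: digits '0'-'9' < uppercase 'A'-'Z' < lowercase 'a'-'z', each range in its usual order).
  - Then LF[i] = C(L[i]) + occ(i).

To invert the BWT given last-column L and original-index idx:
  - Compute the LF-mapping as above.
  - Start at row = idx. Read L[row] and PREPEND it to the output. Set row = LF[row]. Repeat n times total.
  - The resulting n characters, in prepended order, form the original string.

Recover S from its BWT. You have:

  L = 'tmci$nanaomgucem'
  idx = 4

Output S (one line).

Answer: communicamagnet$

Derivation:
LF mapping: 14 8 3 7 0 11 1 12 2 13 9 6 15 4 5 10
Walk LF starting at row 4, prepending L[row]:
  step 1: row=4, L[4]='$', prepend. Next row=LF[4]=0
  step 2: row=0, L[0]='t', prepend. Next row=LF[0]=14
  step 3: row=14, L[14]='e', prepend. Next row=LF[14]=5
  step 4: row=5, L[5]='n', prepend. Next row=LF[5]=11
  step 5: row=11, L[11]='g', prepend. Next row=LF[11]=6
  step 6: row=6, L[6]='a', prepend. Next row=LF[6]=1
  step 7: row=1, L[1]='m', prepend. Next row=LF[1]=8
  step 8: row=8, L[8]='a', prepend. Next row=LF[8]=2
  step 9: row=2, L[2]='c', prepend. Next row=LF[2]=3
  step 10: row=3, L[3]='i', prepend. Next row=LF[3]=7
  step 11: row=7, L[7]='n', prepend. Next row=LF[7]=12
  step 12: row=12, L[12]='u', prepend. Next row=LF[12]=15
  step 13: row=15, L[15]='m', prepend. Next row=LF[15]=10
  step 14: row=10, L[10]='m', prepend. Next row=LF[10]=9
  step 15: row=9, L[9]='o', prepend. Next row=LF[9]=13
  step 16: row=13, L[13]='c', prepend. Next row=LF[13]=4
Reversed output: communicamagnet$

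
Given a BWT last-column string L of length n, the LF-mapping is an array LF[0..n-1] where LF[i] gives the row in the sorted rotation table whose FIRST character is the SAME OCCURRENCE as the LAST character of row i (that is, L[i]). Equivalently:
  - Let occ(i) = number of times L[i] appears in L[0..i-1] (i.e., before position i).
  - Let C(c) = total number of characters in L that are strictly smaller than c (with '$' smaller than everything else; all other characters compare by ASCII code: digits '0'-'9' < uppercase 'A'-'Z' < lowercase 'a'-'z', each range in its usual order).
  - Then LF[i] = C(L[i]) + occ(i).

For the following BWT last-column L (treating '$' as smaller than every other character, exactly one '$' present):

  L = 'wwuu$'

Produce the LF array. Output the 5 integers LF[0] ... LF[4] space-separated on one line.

Char counts: '$':1, 'u':2, 'w':2
C (first-col start): C('$')=0, C('u')=1, C('w')=3
L[0]='w': occ=0, LF[0]=C('w')+0=3+0=3
L[1]='w': occ=1, LF[1]=C('w')+1=3+1=4
L[2]='u': occ=0, LF[2]=C('u')+0=1+0=1
L[3]='u': occ=1, LF[3]=C('u')+1=1+1=2
L[4]='$': occ=0, LF[4]=C('$')+0=0+0=0

Answer: 3 4 1 2 0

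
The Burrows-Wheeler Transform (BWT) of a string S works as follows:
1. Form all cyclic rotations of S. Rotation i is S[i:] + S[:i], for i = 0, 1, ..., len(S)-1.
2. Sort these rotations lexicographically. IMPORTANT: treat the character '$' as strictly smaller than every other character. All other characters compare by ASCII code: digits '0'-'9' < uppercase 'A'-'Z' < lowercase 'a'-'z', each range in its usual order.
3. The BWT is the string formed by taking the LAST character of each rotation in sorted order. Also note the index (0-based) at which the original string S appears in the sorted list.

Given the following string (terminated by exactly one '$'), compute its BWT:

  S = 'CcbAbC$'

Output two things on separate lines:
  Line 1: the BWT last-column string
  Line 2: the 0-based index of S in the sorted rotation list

Answer: Cbb$cAC
3

Derivation:
All 7 rotations (rotation i = S[i:]+S[:i]):
  rot[0] = CcbAbC$
  rot[1] = cbAbC$C
  rot[2] = bAbC$Cc
  rot[3] = AbC$Ccb
  rot[4] = bC$CcbA
  rot[5] = C$CcbAb
  rot[6] = $CcbAbC
Sorted (with $ < everything):
  sorted[0] = $CcbAbC  (last char: 'C')
  sorted[1] = AbC$Ccb  (last char: 'b')
  sorted[2] = C$CcbAb  (last char: 'b')
  sorted[3] = CcbAbC$  (last char: '$')
  sorted[4] = bAbC$Cc  (last char: 'c')
  sorted[5] = bC$CcbA  (last char: 'A')
  sorted[6] = cbAbC$C  (last char: 'C')
Last column: Cbb$cAC
Original string S is at sorted index 3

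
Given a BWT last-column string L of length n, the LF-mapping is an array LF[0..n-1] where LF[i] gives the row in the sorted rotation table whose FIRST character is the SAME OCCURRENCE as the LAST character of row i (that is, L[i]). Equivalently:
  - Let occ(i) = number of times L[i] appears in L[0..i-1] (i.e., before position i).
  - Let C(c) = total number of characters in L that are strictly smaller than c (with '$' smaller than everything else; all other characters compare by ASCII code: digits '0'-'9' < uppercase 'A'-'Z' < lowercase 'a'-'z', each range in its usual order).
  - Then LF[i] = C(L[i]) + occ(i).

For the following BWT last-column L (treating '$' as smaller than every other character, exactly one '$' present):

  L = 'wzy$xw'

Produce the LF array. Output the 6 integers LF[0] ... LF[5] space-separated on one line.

Char counts: '$':1, 'w':2, 'x':1, 'y':1, 'z':1
C (first-col start): C('$')=0, C('w')=1, C('x')=3, C('y')=4, C('z')=5
L[0]='w': occ=0, LF[0]=C('w')+0=1+0=1
L[1]='z': occ=0, LF[1]=C('z')+0=5+0=5
L[2]='y': occ=0, LF[2]=C('y')+0=4+0=4
L[3]='$': occ=0, LF[3]=C('$')+0=0+0=0
L[4]='x': occ=0, LF[4]=C('x')+0=3+0=3
L[5]='w': occ=1, LF[5]=C('w')+1=1+1=2

Answer: 1 5 4 0 3 2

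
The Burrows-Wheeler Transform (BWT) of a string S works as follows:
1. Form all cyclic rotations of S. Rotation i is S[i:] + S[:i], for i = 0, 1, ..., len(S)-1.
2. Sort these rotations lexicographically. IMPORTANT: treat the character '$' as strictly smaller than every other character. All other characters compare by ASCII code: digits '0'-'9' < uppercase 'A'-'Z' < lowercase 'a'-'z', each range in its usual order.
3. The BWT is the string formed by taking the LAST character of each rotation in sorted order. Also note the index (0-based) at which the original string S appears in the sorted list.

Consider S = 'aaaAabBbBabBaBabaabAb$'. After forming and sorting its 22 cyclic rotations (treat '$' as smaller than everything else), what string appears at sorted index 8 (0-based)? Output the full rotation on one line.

All 22 rotations (rotation i = S[i:]+S[:i]):
  rot[0] = aaaAabBbBabBaBabaabAb$
  rot[1] = aaAabBbBabBaBabaabAb$a
  rot[2] = aAabBbBabBaBabaabAb$aa
  rot[3] = AabBbBabBaBabaabAb$aaa
  rot[4] = abBbBabBaBabaabAb$aaaA
  rot[5] = bBbBabBaBabaabAb$aaaAa
  rot[6] = BbBabBaBabaabAb$aaaAab
  rot[7] = bBabBaBabaabAb$aaaAabB
  rot[8] = BabBaBabaabAb$aaaAabBb
  rot[9] = abBaBabaabAb$aaaAabBbB
  rot[10] = bBaBabaabAb$aaaAabBbBa
  rot[11] = BaBabaabAb$aaaAabBbBab
  rot[12] = aBabaabAb$aaaAabBbBabB
  rot[13] = BabaabAb$aaaAabBbBabBa
  rot[14] = abaabAb$aaaAabBbBabBaB
  rot[15] = baabAb$aaaAabBbBabBaBa
  rot[16] = aabAb$aaaAabBbBabBaBab
  rot[17] = abAb$aaaAabBbBabBaBaba
  rot[18] = bAb$aaaAabBbBabBaBabaa
  rot[19] = Ab$aaaAabBbBabBaBabaab
  rot[20] = b$aaaAabBbBabBaBabaabA
  rot[21] = $aaaAabBbBabBaBabaabAb
Sorted (with $ < everything):
  sorted[0] = $aaaAabBbBabBaBabaabAb
  sorted[1] = AabBbBabBaBabaabAb$aaa
  sorted[2] = Ab$aaaAabBbBabBaBabaab
  sorted[3] = BaBabaabAb$aaaAabBbBab
  sorted[4] = BabBaBabaabAb$aaaAabBb
  sorted[5] = BabaabAb$aaaAabBbBabBa
  sorted[6] = BbBabBaBabaabAb$aaaAab
  sorted[7] = aAabBbBabBaBabaabAb$aa
  sorted[8] = aBabaabAb$aaaAabBbBabB
  sorted[9] = aaAabBbBabBaBabaabAb$a
  sorted[10] = aaaAabBbBabBaBabaabAb$
  sorted[11] = aabAb$aaaAabBbBabBaBab
  sorted[12] = abAb$aaaAabBbBabBaBaba
  sorted[13] = abBaBabaabAb$aaaAabBbB
  sorted[14] = abBbBabBaBabaabAb$aaaA
  sorted[15] = abaabAb$aaaAabBbBabBaB
  sorted[16] = b$aaaAabBbBabBaBabaabA
  sorted[17] = bAb$aaaAabBbBabBaBabaa
  sorted[18] = bBaBabaabAb$aaaAabBbBa
  sorted[19] = bBabBaBabaabAb$aaaAabB
  sorted[20] = bBbBabBaBabaabAb$aaaAa
  sorted[21] = baabAb$aaaAabBbBabBaBa
sorted[8] = aBabaabAb$aaaAabBbBabB

Answer: aBabaabAb$aaaAabBbBabB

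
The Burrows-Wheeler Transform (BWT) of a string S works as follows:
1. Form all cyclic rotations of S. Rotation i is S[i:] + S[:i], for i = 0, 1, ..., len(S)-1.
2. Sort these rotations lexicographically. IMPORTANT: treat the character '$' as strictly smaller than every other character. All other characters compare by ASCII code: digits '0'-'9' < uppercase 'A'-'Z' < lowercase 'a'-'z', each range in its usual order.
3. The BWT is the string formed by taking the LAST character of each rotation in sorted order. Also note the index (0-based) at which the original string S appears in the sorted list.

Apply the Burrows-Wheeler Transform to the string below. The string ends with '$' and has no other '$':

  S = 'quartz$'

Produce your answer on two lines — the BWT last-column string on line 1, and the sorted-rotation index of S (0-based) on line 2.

All 7 rotations (rotation i = S[i:]+S[:i]):
  rot[0] = quartz$
  rot[1] = uartz$q
  rot[2] = artz$qu
  rot[3] = rtz$qua
  rot[4] = tz$quar
  rot[5] = z$quart
  rot[6] = $quartz
Sorted (with $ < everything):
  sorted[0] = $quartz  (last char: 'z')
  sorted[1] = artz$qu  (last char: 'u')
  sorted[2] = quartz$  (last char: '$')
  sorted[3] = rtz$qua  (last char: 'a')
  sorted[4] = tz$quar  (last char: 'r')
  sorted[5] = uartz$q  (last char: 'q')
  sorted[6] = z$quart  (last char: 't')
Last column: zu$arqt
Original string S is at sorted index 2

Answer: zu$arqt
2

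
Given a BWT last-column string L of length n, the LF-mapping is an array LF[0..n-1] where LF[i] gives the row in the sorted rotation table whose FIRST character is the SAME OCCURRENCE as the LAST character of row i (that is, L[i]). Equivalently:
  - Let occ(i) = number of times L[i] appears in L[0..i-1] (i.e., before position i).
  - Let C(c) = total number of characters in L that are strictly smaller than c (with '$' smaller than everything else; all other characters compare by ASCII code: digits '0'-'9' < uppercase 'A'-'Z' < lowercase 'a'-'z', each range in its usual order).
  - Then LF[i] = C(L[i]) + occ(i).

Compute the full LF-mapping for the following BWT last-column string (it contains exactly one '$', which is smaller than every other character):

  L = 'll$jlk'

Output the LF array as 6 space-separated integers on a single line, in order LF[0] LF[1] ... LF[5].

Char counts: '$':1, 'j':1, 'k':1, 'l':3
C (first-col start): C('$')=0, C('j')=1, C('k')=2, C('l')=3
L[0]='l': occ=0, LF[0]=C('l')+0=3+0=3
L[1]='l': occ=1, LF[1]=C('l')+1=3+1=4
L[2]='$': occ=0, LF[2]=C('$')+0=0+0=0
L[3]='j': occ=0, LF[3]=C('j')+0=1+0=1
L[4]='l': occ=2, LF[4]=C('l')+2=3+2=5
L[5]='k': occ=0, LF[5]=C('k')+0=2+0=2

Answer: 3 4 0 1 5 2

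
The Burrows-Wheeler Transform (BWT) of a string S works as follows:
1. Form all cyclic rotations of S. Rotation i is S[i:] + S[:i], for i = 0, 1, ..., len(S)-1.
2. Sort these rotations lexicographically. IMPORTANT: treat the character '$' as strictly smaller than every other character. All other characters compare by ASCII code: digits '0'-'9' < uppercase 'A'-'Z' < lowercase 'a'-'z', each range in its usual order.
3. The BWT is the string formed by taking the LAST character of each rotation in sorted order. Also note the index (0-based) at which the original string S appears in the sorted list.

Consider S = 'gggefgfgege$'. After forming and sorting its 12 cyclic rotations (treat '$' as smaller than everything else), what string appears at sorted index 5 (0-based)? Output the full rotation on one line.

Answer: fgfgege$ggge

Derivation:
All 12 rotations (rotation i = S[i:]+S[:i]):
  rot[0] = gggefgfgege$
  rot[1] = ggefgfgege$g
  rot[2] = gefgfgege$gg
  rot[3] = efgfgege$ggg
  rot[4] = fgfgege$ggge
  rot[5] = gfgege$gggef
  rot[6] = fgege$gggefg
  rot[7] = gege$gggefgf
  rot[8] = ege$gggefgfg
  rot[9] = ge$gggefgfge
  rot[10] = e$gggefgfgeg
  rot[11] = $gggefgfgege
Sorted (with $ < everything):
  sorted[0] = $gggefgfgege
  sorted[1] = e$gggefgfgeg
  sorted[2] = efgfgege$ggg
  sorted[3] = ege$gggefgfg
  sorted[4] = fgege$gggefg
  sorted[5] = fgfgege$ggge
  sorted[6] = ge$gggefgfge
  sorted[7] = gefgfgege$gg
  sorted[8] = gege$gggefgf
  sorted[9] = gfgege$gggef
  sorted[10] = ggefgfgege$g
  sorted[11] = gggefgfgege$
sorted[5] = fgfgege$ggge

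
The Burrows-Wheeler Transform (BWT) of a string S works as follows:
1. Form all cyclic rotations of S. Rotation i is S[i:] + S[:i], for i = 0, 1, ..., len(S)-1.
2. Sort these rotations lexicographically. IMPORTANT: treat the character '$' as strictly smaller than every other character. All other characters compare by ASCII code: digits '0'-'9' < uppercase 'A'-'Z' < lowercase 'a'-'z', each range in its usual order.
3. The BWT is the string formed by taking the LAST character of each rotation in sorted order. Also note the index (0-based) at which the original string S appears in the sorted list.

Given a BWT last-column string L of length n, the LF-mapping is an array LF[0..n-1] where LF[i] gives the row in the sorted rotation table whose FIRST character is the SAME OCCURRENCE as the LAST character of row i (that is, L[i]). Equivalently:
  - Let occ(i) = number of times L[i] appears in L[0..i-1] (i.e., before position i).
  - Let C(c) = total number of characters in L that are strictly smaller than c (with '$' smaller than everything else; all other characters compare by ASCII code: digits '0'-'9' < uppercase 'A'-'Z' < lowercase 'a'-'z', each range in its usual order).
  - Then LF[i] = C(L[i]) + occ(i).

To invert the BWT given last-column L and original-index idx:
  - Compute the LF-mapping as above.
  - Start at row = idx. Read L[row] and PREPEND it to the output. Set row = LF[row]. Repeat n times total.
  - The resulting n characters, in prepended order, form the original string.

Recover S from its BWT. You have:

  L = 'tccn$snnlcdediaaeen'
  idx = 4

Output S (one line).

LF mapping: 18 3 4 13 0 17 14 15 12 5 6 8 7 11 1 2 9 10 16
Walk LF starting at row 4, prepending L[row]:
  step 1: row=4, L[4]='$', prepend. Next row=LF[4]=0
  step 2: row=0, L[0]='t', prepend. Next row=LF[0]=18
  step 3: row=18, L[18]='n', prepend. Next row=LF[18]=16
  step 4: row=16, L[16]='e', prepend. Next row=LF[16]=9
  step 5: row=9, L[9]='c', prepend. Next row=LF[9]=5
  step 6: row=5, L[5]='s', prepend. Next row=LF[5]=17
  step 7: row=17, L[17]='e', prepend. Next row=LF[17]=10
  step 8: row=10, L[10]='d', prepend. Next row=LF[10]=6
  step 9: row=6, L[6]='n', prepend. Next row=LF[6]=14
  step 10: row=14, L[14]='a', prepend. Next row=LF[14]=1
  step 11: row=1, L[1]='c', prepend. Next row=LF[1]=3
  step 12: row=3, L[3]='n', prepend. Next row=LF[3]=13
  step 13: row=13, L[13]='i', prepend. Next row=LF[13]=11
  step 14: row=11, L[11]='e', prepend. Next row=LF[11]=8
  step 15: row=8, L[8]='l', prepend. Next row=LF[8]=12
  step 16: row=12, L[12]='d', prepend. Next row=LF[12]=7
  step 17: row=7, L[7]='n', prepend. Next row=LF[7]=15
  step 18: row=15, L[15]='a', prepend. Next row=LF[15]=2
  step 19: row=2, L[2]='c', prepend. Next row=LF[2]=4
Reversed output: candleincandescent$

Answer: candleincandescent$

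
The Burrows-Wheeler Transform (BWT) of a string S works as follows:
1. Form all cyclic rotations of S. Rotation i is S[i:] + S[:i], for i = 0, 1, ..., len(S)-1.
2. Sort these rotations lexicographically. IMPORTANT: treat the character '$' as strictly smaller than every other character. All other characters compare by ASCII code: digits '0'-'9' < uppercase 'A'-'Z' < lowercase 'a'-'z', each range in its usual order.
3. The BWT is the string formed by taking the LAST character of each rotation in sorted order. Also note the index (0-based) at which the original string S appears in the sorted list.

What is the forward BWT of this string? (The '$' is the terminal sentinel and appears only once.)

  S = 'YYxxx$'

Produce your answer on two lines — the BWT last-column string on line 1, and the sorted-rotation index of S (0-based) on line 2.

Answer: x$YxxY
1

Derivation:
All 6 rotations (rotation i = S[i:]+S[:i]):
  rot[0] = YYxxx$
  rot[1] = Yxxx$Y
  rot[2] = xxx$YY
  rot[3] = xx$YYx
  rot[4] = x$YYxx
  rot[5] = $YYxxx
Sorted (with $ < everything):
  sorted[0] = $YYxxx  (last char: 'x')
  sorted[1] = YYxxx$  (last char: '$')
  sorted[2] = Yxxx$Y  (last char: 'Y')
  sorted[3] = x$YYxx  (last char: 'x')
  sorted[4] = xx$YYx  (last char: 'x')
  sorted[5] = xxx$YY  (last char: 'Y')
Last column: x$YxxY
Original string S is at sorted index 1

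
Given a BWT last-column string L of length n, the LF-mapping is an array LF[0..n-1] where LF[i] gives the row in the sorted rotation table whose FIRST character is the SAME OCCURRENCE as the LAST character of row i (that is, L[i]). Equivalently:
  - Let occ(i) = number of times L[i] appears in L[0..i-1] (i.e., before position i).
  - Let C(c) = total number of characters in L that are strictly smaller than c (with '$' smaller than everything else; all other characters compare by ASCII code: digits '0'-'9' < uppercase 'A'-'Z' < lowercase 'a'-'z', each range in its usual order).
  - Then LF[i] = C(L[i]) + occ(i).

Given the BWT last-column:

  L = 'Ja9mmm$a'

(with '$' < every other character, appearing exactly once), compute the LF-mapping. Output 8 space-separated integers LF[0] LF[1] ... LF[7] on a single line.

Answer: 2 3 1 5 6 7 0 4

Derivation:
Char counts: '$':1, '9':1, 'J':1, 'a':2, 'm':3
C (first-col start): C('$')=0, C('9')=1, C('J')=2, C('a')=3, C('m')=5
L[0]='J': occ=0, LF[0]=C('J')+0=2+0=2
L[1]='a': occ=0, LF[1]=C('a')+0=3+0=3
L[2]='9': occ=0, LF[2]=C('9')+0=1+0=1
L[3]='m': occ=0, LF[3]=C('m')+0=5+0=5
L[4]='m': occ=1, LF[4]=C('m')+1=5+1=6
L[5]='m': occ=2, LF[5]=C('m')+2=5+2=7
L[6]='$': occ=0, LF[6]=C('$')+0=0+0=0
L[7]='a': occ=1, LF[7]=C('a')+1=3+1=4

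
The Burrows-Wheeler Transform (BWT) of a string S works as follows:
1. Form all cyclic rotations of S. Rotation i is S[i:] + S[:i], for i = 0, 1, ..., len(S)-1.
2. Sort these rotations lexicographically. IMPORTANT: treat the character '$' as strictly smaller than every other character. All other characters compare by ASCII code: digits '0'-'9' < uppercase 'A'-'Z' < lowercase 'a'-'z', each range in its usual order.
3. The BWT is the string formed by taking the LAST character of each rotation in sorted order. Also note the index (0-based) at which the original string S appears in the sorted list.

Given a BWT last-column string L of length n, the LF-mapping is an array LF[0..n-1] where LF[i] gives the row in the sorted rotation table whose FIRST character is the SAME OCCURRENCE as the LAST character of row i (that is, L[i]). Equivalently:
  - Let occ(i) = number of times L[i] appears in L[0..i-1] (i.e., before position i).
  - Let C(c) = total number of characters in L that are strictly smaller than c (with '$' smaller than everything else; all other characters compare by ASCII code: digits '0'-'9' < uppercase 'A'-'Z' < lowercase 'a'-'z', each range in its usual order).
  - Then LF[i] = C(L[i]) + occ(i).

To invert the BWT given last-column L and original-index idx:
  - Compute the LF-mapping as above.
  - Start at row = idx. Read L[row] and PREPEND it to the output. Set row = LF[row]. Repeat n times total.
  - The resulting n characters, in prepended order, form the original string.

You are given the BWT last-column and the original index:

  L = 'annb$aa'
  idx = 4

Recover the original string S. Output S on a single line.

LF mapping: 1 5 6 4 0 2 3
Walk LF starting at row 4, prepending L[row]:
  step 1: row=4, L[4]='$', prepend. Next row=LF[4]=0
  step 2: row=0, L[0]='a', prepend. Next row=LF[0]=1
  step 3: row=1, L[1]='n', prepend. Next row=LF[1]=5
  step 4: row=5, L[5]='a', prepend. Next row=LF[5]=2
  step 5: row=2, L[2]='n', prepend. Next row=LF[2]=6
  step 6: row=6, L[6]='a', prepend. Next row=LF[6]=3
  step 7: row=3, L[3]='b', prepend. Next row=LF[3]=4
Reversed output: banana$

Answer: banana$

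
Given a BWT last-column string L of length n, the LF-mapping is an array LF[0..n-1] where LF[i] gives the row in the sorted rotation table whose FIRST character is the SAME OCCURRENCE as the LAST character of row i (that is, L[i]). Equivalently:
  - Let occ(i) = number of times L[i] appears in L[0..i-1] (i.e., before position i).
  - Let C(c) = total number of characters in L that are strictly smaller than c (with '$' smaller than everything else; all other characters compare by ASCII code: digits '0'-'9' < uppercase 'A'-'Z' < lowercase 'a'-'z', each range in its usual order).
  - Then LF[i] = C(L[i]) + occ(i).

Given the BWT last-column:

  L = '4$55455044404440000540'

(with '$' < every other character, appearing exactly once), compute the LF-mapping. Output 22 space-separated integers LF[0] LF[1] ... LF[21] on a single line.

Answer: 8 0 17 18 9 19 20 1 10 11 12 2 13 14 15 3 4 5 6 21 16 7

Derivation:
Char counts: '$':1, '0':7, '4':9, '5':5
C (first-col start): C('$')=0, C('0')=1, C('4')=8, C('5')=17
L[0]='4': occ=0, LF[0]=C('4')+0=8+0=8
L[1]='$': occ=0, LF[1]=C('$')+0=0+0=0
L[2]='5': occ=0, LF[2]=C('5')+0=17+0=17
L[3]='5': occ=1, LF[3]=C('5')+1=17+1=18
L[4]='4': occ=1, LF[4]=C('4')+1=8+1=9
L[5]='5': occ=2, LF[5]=C('5')+2=17+2=19
L[6]='5': occ=3, LF[6]=C('5')+3=17+3=20
L[7]='0': occ=0, LF[7]=C('0')+0=1+0=1
L[8]='4': occ=2, LF[8]=C('4')+2=8+2=10
L[9]='4': occ=3, LF[9]=C('4')+3=8+3=11
L[10]='4': occ=4, LF[10]=C('4')+4=8+4=12
L[11]='0': occ=1, LF[11]=C('0')+1=1+1=2
L[12]='4': occ=5, LF[12]=C('4')+5=8+5=13
L[13]='4': occ=6, LF[13]=C('4')+6=8+6=14
L[14]='4': occ=7, LF[14]=C('4')+7=8+7=15
L[15]='0': occ=2, LF[15]=C('0')+2=1+2=3
L[16]='0': occ=3, LF[16]=C('0')+3=1+3=4
L[17]='0': occ=4, LF[17]=C('0')+4=1+4=5
L[18]='0': occ=5, LF[18]=C('0')+5=1+5=6
L[19]='5': occ=4, LF[19]=C('5')+4=17+4=21
L[20]='4': occ=8, LF[20]=C('4')+8=8+8=16
L[21]='0': occ=6, LF[21]=C('0')+6=1+6=7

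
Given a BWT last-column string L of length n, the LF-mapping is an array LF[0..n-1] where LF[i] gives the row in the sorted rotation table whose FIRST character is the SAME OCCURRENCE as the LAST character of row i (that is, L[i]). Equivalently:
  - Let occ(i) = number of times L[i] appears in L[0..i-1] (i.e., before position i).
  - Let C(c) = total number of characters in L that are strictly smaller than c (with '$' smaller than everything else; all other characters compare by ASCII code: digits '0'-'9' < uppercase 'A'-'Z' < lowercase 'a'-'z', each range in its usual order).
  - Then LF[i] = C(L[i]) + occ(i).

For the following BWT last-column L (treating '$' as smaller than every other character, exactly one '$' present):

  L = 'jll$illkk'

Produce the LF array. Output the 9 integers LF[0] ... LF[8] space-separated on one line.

Answer: 2 5 6 0 1 7 8 3 4

Derivation:
Char counts: '$':1, 'i':1, 'j':1, 'k':2, 'l':4
C (first-col start): C('$')=0, C('i')=1, C('j')=2, C('k')=3, C('l')=5
L[0]='j': occ=0, LF[0]=C('j')+0=2+0=2
L[1]='l': occ=0, LF[1]=C('l')+0=5+0=5
L[2]='l': occ=1, LF[2]=C('l')+1=5+1=6
L[3]='$': occ=0, LF[3]=C('$')+0=0+0=0
L[4]='i': occ=0, LF[4]=C('i')+0=1+0=1
L[5]='l': occ=2, LF[5]=C('l')+2=5+2=7
L[6]='l': occ=3, LF[6]=C('l')+3=5+3=8
L[7]='k': occ=0, LF[7]=C('k')+0=3+0=3
L[8]='k': occ=1, LF[8]=C('k')+1=3+1=4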